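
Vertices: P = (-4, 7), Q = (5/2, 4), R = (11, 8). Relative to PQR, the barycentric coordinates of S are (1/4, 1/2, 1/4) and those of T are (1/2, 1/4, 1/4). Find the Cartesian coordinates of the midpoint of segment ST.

Barycentric coordinates of the midpoint are the average: (3/8, 3/8, 1/4).
Converting: (3/8)·P + (3/8)·Q + (1/4)·R = (35/16, 49/8).

(35/16, 49/8)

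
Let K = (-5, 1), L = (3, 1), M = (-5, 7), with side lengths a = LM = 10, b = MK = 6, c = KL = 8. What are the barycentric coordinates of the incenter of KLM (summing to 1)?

The incenter has barycentric coordinates proportional to the opposite side lengths: (10 : 6 : 8).
Normalizing by 10+6+8 = 24 gives (5/12, 1/4, 1/3).

(5/12, 1/4, 1/3)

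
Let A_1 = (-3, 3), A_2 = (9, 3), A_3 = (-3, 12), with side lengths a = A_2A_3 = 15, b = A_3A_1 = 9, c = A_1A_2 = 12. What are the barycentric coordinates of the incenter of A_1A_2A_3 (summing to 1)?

(5/12, 1/4, 1/3)

The incenter has barycentric coordinates proportional to the opposite side lengths: (15 : 9 : 12).
Normalizing by 15+9+12 = 36 gives (5/12, 1/4, 1/3).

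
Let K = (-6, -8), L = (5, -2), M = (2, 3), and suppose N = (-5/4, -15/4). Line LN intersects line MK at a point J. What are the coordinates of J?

(-10/3, -13/3)

Barycentric coordinates of N with respect to KLM: (1/2, 1/4, 1/4).
On side MK the L-coordinate is zero; dropping N's L-weight 1/4 and renormalizing the remaining 1/4 : 1/2 gives weights 1/3, 2/3 on M, K.
J = (1/3)·(2, 3) + (2/3)·(-6, -8) = (-10/3, -13/3).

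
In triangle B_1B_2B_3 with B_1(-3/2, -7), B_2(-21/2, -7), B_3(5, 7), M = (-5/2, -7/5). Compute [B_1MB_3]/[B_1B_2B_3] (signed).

2/5

[B_1B_2B_3] = ½·((-3/2)·(-7−7) + (-21/2)·(7−(-7)) + 5·(-7−(-7))) = ½·(21 − 147 + 0) = -63.
[B_1MB_3] = ½·((-3/2)·(-7/5−7) + (-5/2)·(7−(-7)) + 5·(-7−(-7/5))) = ½·(63/5 − 35 − 28) = -126/5, so the ratio is (-126/5)/(-63) = 2/5.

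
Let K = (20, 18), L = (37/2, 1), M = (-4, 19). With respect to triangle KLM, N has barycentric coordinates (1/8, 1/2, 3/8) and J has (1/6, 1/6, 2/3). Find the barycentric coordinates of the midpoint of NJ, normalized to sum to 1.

Since both coordinate triples sum to 1, the midpoint's barycentrics are the componentwise average.
(1/8+1/6)/2 = 7/48; similarly 1/3 and 25/48.

(7/48, 1/3, 25/48)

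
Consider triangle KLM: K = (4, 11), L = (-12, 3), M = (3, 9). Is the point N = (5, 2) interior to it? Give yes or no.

no

Barycentric coordinates of N: (-39/8, -11/24, 19/3).
The three coordinates are negative, negative, positive; a point is interior exactly when all three are positive.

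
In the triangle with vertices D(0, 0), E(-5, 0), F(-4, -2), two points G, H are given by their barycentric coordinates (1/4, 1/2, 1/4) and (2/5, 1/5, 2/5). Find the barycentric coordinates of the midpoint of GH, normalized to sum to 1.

(13/40, 7/20, 13/40)

Since both coordinate triples sum to 1, the midpoint's barycentrics are the componentwise average.
(1/4+2/5)/2 = 13/40; similarly 7/20 and 13/40.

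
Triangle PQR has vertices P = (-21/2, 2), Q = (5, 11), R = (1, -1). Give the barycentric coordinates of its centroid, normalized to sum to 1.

(1/3, 1/3, 1/3)

The centroid is the average of the vertices, so each weight is 1/3.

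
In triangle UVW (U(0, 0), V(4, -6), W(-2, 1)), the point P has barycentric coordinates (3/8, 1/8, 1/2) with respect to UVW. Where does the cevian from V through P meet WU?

Line VP meets WU where the V-coordinate vanishes; zeroing P's V-weight and renormalizing leaves W, U-weights 1/2 : 3/8 → (4/7, 3/7).
So Q = (4/7)·W + (3/7)·U = (-8/7, 4/7).

(-8/7, 4/7)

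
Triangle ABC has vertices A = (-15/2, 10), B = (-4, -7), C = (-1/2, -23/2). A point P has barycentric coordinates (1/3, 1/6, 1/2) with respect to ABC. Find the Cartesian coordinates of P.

(-41/12, -43/12)

P = (1/3)·A + (1/6)·B + (1/2)·C.
x-coordinate: (1/3)·(-15/2) + (1/6)·(-4) + (1/2)·(-1/2) = -41/12.
y-coordinate: (1/3)·10 + (1/6)·(-7) + (1/2)·(-23/2) = -43/12.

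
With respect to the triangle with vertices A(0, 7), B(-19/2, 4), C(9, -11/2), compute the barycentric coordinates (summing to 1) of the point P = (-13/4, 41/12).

Signed area of the reference triangle: [ABC] = ½·(0·(4−(-11/2)) + (-19/2)·(-11/2−7) + 9·(7−4)) = ½·(0 + 475/4 + 27) = 583/8.
[PBC] = ½·((-13/4)·(4−(-11/2)) + (-19/2)·(-11/2−(41/12)) + 9·(41/12−4)) = ½·(-247/8 + 2033/24 − 21/4) = 583/24, so the A-coordinate is (583/24)/(583/8) = 1/3.
[APC] = ½·(0·(41/12−(-11/2)) + (-13/4)·(-11/2−7) + 9·(7−(41/12))) = ½·(0 + 325/8 + 129/4) = 583/16, so the B-coordinate is 1/2.
[ABP] = ½·(0·(4−(41/12)) + (-19/2)·(41/12−7) + (-13/4)·(7−4)) = ½·(0 + 817/24 − 39/4) = 583/48, so the C-coordinate is 1/6.
Check: 1/3 + 1/2 + 1/6 = 1.

(1/3, 1/2, 1/6)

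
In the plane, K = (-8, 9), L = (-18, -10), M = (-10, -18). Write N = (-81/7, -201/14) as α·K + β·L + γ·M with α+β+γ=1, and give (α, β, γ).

Signed area of the reference triangle: [KLM] = ½·((-8)·(-10−(-18)) + (-18)·(-18−9) + (-10)·(9−(-10))) = ½·(-64 + 486 − 190) = 116.
[NLM] = ½·((-81/7)·(-10−(-18)) + (-18)·(-18−(-201/14)) + (-10)·(-201/14−(-10))) = ½·(-648/7 + 459/7 + 305/7) = 58/7, so the K-coordinate is (58/7)/116 = 1/14.
[KNM] = ½·((-8)·(-201/14−(-18)) + (-81/7)·(-18−9) + (-10)·(9−(-201/14))) = ½·(-204/7 + 2187/7 − 1635/7) = 174/7, so the L-coordinate is 3/14.
[KLN] = ½·((-8)·(-10−(-201/14)) + (-18)·(-201/14−9) + (-81/7)·(9−(-10))) = ½·(-244/7 + 2943/7 − 1539/7) = 580/7, so the M-coordinate is 5/7.

(1/14, 3/14, 5/7)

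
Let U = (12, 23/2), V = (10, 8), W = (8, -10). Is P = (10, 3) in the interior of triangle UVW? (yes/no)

Barycentric coordinates of P: (10/29, 9/29, 10/29).
The three coordinates are positive, positive, positive; a point is interior exactly when all three are positive.

yes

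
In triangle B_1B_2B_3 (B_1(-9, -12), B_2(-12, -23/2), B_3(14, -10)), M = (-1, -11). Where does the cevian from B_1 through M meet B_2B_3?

Barycentric coordinates of M with respect to B_1B_2B_3: (1/5, 2/5, 2/5).
On side B_2B_3 the B_1-coordinate is zero; dropping M's B_1-weight 1/5 and renormalizing the remaining 2/5 : 2/5 gives weights 1/2, 1/2 on B_2, B_3.
N = (1/2)·(-12, -23/2) + (1/2)·(14, -10) = (1, -43/4).

(1, -43/4)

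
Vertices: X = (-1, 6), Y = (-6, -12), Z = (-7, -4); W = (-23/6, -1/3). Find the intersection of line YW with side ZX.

(-17/5, 2)

Barycentric coordinates of W with respect to XYZ: (1/2, 1/6, 1/3).
On side ZX the Y-coordinate is zero; dropping W's Y-weight 1/6 and renormalizing the remaining 1/3 : 1/2 gives weights 2/5, 3/5 on Z, X.
V = (2/5)·(-7, -4) + (3/5)·(-1, 6) = (-17/5, 2).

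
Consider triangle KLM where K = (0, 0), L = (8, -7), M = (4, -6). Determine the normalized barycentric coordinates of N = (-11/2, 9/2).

Signed area of the reference triangle: [KLM] = ½·(0·(-7−(-6)) + 8·(-6−0) + 4·(0−(-7))) = ½·(0 − 48 + 28) = -10.
[NLM] = ½·((-11/2)·(-7−(-6)) + 8·(-6−(9/2)) + 4·(9/2−(-7))) = ½·(11/2 − 84 + 46) = -65/4, so the K-coordinate is (-65/4)/(-10) = 13/8.
[KNM] = ½·(0·(9/2−(-6)) + (-11/2)·(-6−0) + 4·(0−(9/2))) = ½·(0 + 33 − 18) = 15/2, so the L-coordinate is -3/4.
[KLN] = ½·(0·(-7−(9/2)) + 8·(9/2−0) + (-11/2)·(0−(-7))) = ½·(0 + 36 − 77/2) = -5/4, so the M-coordinate is 1/8.

(13/8, -3/4, 1/8)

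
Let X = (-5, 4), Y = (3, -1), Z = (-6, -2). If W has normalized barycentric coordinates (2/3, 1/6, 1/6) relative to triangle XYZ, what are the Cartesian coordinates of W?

(-23/6, 13/6)

W = (2/3)·X + (1/6)·Y + (1/6)·Z.
x-coordinate: (2/3)·(-5) + (1/6)·3 + (1/6)·(-6) = -23/6.
y-coordinate: (2/3)·4 + (1/6)·(-1) + (1/6)·(-2) = 13/6.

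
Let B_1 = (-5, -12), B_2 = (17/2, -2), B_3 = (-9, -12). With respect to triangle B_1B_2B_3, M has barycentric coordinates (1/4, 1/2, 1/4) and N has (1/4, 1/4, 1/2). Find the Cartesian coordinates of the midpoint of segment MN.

Barycentric coordinates of the midpoint are the average: (1/4, 3/8, 3/8).
Converting: (1/4)·B_1 + (3/8)·B_2 + (3/8)·B_3 = (-23/16, -33/4).

(-23/16, -33/4)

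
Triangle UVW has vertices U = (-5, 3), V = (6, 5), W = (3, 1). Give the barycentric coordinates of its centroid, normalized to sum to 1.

The centroid is the average of the vertices, so each weight is 1/3.

(1/3, 1/3, 1/3)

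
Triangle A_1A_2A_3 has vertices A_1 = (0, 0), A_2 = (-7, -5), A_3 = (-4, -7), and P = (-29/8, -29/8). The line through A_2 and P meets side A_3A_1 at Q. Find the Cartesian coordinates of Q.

Barycentric coordinates of P with respect to A_1A_2A_3: (3/8, 3/8, 1/4).
On side A_3A_1 the A_2-coordinate is zero; dropping P's A_2-weight 3/8 and renormalizing the remaining 1/4 : 3/8 gives weights 2/5, 3/5 on A_3, A_1.
Q = (2/5)·(-4, -7) + (3/5)·(0, 0) = (-8/5, -14/5).

(-8/5, -14/5)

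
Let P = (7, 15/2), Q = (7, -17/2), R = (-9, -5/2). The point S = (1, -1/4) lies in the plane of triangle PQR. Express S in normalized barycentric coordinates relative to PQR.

Signed area of the reference triangle: [PQR] = ½·(7·(-17/2−(-5/2)) + 7·(-5/2−(15/2)) + (-9)·(15/2−(-17/2))) = ½·(-42 − 70 − 144) = -128.
[SQR] = ½·(1·(-17/2−(-5/2)) + 7·(-5/2−(-1/4)) + (-9)·(-1/4−(-17/2))) = ½·(-6 − 63/4 − 297/4) = -48, so the P-coordinate is (-48)/(-128) = 3/8.
[PSR] = ½·(7·(-1/4−(-5/2)) + 1·(-5/2−(15/2)) + (-9)·(15/2−(-1/4))) = ½·(63/4 − 10 − 279/4) = -32, so the Q-coordinate is 1/4.
[PQS] = ½·(7·(-17/2−(-1/4)) + 7·(-1/4−(15/2)) + 1·(15/2−(-17/2))) = ½·(-231/4 − 217/4 + 16) = -48, so the R-coordinate is 3/8.
Check: 3/8 + 1/4 + 3/8 = 1.

(3/8, 1/4, 3/8)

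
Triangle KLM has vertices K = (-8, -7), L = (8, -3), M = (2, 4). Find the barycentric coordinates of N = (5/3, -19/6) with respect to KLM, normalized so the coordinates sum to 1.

Signed area of the reference triangle: [KLM] = ½·((-8)·(-3−4) + 8·(4−(-7)) + 2·(-7−(-3))) = ½·(56 + 88 − 8) = 68.
[NLM] = ½·((5/3)·(-3−4) + 8·(4−(-19/6)) + 2·(-19/6−(-3))) = ½·(-35/3 + 172/3 − 1/3) = 68/3, so the K-coordinate is (68/3)/68 = 1/3.
[KNM] = ½·((-8)·(-19/6−4) + (5/3)·(4−(-7)) + 2·(-7−(-19/6))) = ½·(172/3 + 55/3 − 23/3) = 34, so the L-coordinate is 1/2.
[KLN] = ½·((-8)·(-3−(-19/6)) + 8·(-19/6−(-7)) + (5/3)·(-7−(-3))) = ½·(-4/3 + 92/3 − 20/3) = 34/3, so the M-coordinate is 1/6.
Check: 1/3 + 1/2 + 1/6 = 1.

(1/3, 1/2, 1/6)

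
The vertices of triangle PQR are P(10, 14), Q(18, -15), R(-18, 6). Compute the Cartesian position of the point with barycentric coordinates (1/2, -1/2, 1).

(-22, 41/2)

S = (1/2)·P + (-1/2)·Q + 1·R.
x-coordinate: (1/2)·10 + (-1/2)·18 + 1·(-18) = -22.
y-coordinate: (1/2)·14 + (-1/2)·(-15) + 1·6 = 41/2.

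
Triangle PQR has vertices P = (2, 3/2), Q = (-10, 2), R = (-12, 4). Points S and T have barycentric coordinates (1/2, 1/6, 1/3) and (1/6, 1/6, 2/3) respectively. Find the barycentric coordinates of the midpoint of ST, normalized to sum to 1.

(1/3, 1/6, 1/2)

Since both coordinate triples sum to 1, the midpoint's barycentrics are the componentwise average.
(1/2+1/6)/2 = 1/3; similarly 1/6 and 1/2.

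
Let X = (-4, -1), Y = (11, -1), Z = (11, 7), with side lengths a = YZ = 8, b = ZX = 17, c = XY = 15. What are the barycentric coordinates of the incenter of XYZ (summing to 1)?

(1/5, 17/40, 3/8)

The incenter has barycentric coordinates proportional to the opposite side lengths: (8 : 17 : 15).
Normalizing by 8+17+15 = 40 gives (1/5, 17/40, 3/8).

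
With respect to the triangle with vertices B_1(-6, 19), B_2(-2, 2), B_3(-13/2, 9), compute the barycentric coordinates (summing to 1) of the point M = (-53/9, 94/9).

Signed area of the reference triangle: [B_1B_2B_3] = ½·((-6)·(2−9) + (-2)·(9−19) + (-13/2)·(19−2)) = ½·(42 + 20 − 221/2) = -97/4.
[MB_2B_3] = ½·((-53/9)·(2−9) + (-2)·(9−(94/9)) + (-13/2)·(94/9−2)) = ½·(371/9 + 26/9 − 494/9) = -97/18, so the B_1-coordinate is (-97/18)/(-97/4) = 2/9.
[B_1MB_3] = ½·((-6)·(94/9−9) + (-53/9)·(9−19) + (-13/2)·(19−(94/9))) = ½·(-26/3 + 530/9 − 1001/18) = -97/36, so the B_2-coordinate is 1/9.
[B_1B_2M] = ½·((-6)·(2−(94/9)) + (-2)·(94/9−19) + (-53/9)·(19−2)) = ½·(152/3 + 154/9 − 901/9) = -97/6, so the B_3-coordinate is 2/3.

(2/9, 1/9, 2/3)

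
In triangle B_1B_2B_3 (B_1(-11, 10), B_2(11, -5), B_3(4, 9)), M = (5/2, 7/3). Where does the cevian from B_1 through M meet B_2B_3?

(37/4, -3/2)

Barycentric coordinates of M with respect to B_1B_2B_3: (1/3, 1/2, 1/6).
On side B_2B_3 the B_1-coordinate is zero; dropping M's B_1-weight 1/3 and renormalizing the remaining 1/2 : 1/6 gives weights 3/4, 1/4 on B_2, B_3.
N = (3/4)·(11, -5) + (1/4)·(4, 9) = (37/4, -3/2).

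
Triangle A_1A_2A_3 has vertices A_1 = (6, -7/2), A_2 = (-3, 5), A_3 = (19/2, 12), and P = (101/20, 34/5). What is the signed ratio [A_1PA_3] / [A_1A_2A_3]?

[A_1A_2A_3] = ½·(6·(5−12) + (-3)·(12−(-7/2)) + (19/2)·(-7/2−5)) = ½·(-42 − 93/2 − 323/4) = -677/8.
[A_1PA_3] = ½·(6·(34/5−12) + (101/20)·(12−(-7/2)) + (19/2)·(-7/2−(34/5))) = ½·(-156/5 + 3131/40 − 1957/20) = -2031/80, so the ratio is (-2031/80)/(-677/8) = 3/10.

3/10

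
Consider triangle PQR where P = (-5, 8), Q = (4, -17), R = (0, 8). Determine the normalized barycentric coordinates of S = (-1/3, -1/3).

Signed area of the reference triangle: [PQR] = ½·((-5)·(-17−8) + 4·(8−8) + 0·(8−(-17))) = ½·(125 + 0 + 0) = 125/2.
[SQR] = ½·((-1/3)·(-17−8) + 4·(8−(-1/3)) + 0·(-1/3−(-17))) = ½·(25/3 + 100/3 + 0) = 125/6, so the P-coordinate is (125/6)/(125/2) = 1/3.
[PSR] = ½·((-5)·(-1/3−8) + (-1/3)·(8−8) + 0·(8−(-1/3))) = ½·(125/3 + 0 + 0) = 125/6, so the Q-coordinate is 1/3.
[PQS] = ½·((-5)·(-17−(-1/3)) + 4·(-1/3−8) + (-1/3)·(8−(-17))) = ½·(250/3 − 100/3 − 25/3) = 125/6, so the R-coordinate is 1/3.

(1/3, 1/3, 1/3)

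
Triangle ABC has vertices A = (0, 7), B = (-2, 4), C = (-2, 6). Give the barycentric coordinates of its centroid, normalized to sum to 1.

(1/3, 1/3, 1/3)

The centroid is the average of the vertices, so each weight is 1/3.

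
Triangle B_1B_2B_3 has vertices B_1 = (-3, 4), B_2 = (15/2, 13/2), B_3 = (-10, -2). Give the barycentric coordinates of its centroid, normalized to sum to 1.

The centroid is the average of the vertices, so each weight is 1/3.

(1/3, 1/3, 1/3)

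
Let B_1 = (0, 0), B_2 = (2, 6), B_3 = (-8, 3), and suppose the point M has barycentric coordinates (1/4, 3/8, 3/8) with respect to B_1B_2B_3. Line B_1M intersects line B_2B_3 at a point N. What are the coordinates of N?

(-3, 9/2)

Line B_1M meets B_2B_3 where the B_1-coordinate vanishes; zeroing M's B_1-weight and renormalizing leaves B_2, B_3-weights 3/8 : 3/8 → (1/2, 1/2).
So N = (1/2)·B_2 + (1/2)·B_3 = (-3, 9/2).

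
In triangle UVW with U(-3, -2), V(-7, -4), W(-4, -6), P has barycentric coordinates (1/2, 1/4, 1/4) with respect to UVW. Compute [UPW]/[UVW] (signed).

The signed ratio [UPW]/[UVW] equals the barycentric coordinate of P at vertex V, which is 1/4.

1/4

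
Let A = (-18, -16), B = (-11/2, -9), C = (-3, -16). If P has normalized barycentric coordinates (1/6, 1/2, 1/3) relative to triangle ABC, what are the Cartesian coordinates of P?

(-27/4, -25/2)

P = (1/6)·A + (1/2)·B + (1/3)·C.
x-coordinate: (1/6)·(-18) + (1/2)·(-11/2) + (1/3)·(-3) = -27/4.
y-coordinate: (1/6)·(-16) + (1/2)·(-9) + (1/3)·(-16) = -25/2.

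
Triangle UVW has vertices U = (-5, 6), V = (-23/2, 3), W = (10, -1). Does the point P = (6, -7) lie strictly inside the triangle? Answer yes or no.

no

Barycentric coordinates of P: (-290/181, 236/181, 235/181).
The three coordinates are negative, positive, positive; a point is interior exactly when all three are positive.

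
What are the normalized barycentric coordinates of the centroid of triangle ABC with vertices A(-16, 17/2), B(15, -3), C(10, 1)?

(1/3, 1/3, 1/3)

The centroid is the average of the vertices, so each weight is 1/3.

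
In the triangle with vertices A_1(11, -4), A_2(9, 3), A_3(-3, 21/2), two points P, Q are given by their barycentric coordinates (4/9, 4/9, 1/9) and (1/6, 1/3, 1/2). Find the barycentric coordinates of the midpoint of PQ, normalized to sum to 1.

(11/36, 7/18, 11/36)

Since both coordinate triples sum to 1, the midpoint's barycentrics are the componentwise average.
(4/9+1/6)/2 = 11/36; similarly 7/18 and 11/36.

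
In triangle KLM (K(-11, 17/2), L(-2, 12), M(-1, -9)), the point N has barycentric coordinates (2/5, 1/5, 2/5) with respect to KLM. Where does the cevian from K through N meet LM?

(-4/3, -2)

Line KN meets LM where the K-coordinate vanishes; zeroing N's K-weight and renormalizing leaves L, M-weights 1/5 : 2/5 → (1/3, 2/3).
So J = (1/3)·L + (2/3)·M = (-4/3, -2).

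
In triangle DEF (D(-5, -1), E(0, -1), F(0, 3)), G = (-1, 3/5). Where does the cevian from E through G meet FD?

(-5/3, 5/3)

Barycentric coordinates of G with respect to DEF: (1/5, 2/5, 2/5).
On side FD the E-coordinate is zero; dropping G's E-weight 2/5 and renormalizing the remaining 2/5 : 1/5 gives weights 2/3, 1/3 on F, D.
H = (2/3)·(0, 3) + (1/3)·(-5, -1) = (-5/3, 5/3).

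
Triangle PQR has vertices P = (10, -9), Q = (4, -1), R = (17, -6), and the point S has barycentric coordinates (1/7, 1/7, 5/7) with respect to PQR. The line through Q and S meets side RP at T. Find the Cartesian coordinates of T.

(95/6, -13/2)

Line QS meets RP where the Q-coordinate vanishes; zeroing S's Q-weight and renormalizing leaves R, P-weights 5/7 : 1/7 → (5/6, 1/6).
So T = (5/6)·R + (1/6)·P = (95/6, -13/2).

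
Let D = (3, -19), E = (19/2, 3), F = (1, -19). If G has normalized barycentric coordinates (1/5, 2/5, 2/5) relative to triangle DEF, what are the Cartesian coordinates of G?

(24/5, -51/5)

G = (1/5)·D + (2/5)·E + (2/5)·F.
x-coordinate: (1/5)·3 + (2/5)·(19/2) + (2/5)·1 = 24/5.
y-coordinate: (1/5)·(-19) + (2/5)·3 + (2/5)·(-19) = -51/5.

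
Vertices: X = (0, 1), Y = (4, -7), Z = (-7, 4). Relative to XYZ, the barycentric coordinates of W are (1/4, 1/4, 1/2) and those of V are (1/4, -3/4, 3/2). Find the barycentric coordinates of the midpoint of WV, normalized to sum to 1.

Since both coordinate triples sum to 1, the midpoint's barycentrics are the componentwise average.
(1/4+1/4)/2 = 1/4; similarly -1/4 and 1.

(1/4, -1/4, 1)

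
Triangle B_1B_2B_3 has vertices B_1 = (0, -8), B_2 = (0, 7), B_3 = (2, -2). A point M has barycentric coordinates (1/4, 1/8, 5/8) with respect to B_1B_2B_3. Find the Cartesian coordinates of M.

(5/4, -19/8)

M = (1/4)·B_1 + (1/8)·B_2 + (5/8)·B_3.
x-coordinate: (1/4)·0 + (1/8)·0 + (5/8)·2 = 5/4.
y-coordinate: (1/4)·(-8) + (1/8)·7 + (5/8)·(-2) = -19/8.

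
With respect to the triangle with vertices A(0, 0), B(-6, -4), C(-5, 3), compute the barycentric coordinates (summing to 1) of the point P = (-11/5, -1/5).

(3/5, 1/5, 1/5)

Signed area of the reference triangle: [ABC] = ½·(0·(-4−3) + (-6)·(3−0) + (-5)·(0−(-4))) = ½·(0 − 18 − 20) = -19.
[PBC] = ½·((-11/5)·(-4−3) + (-6)·(3−(-1/5)) + (-5)·(-1/5−(-4))) = ½·(77/5 − 96/5 − 19) = -57/5, so the A-coordinate is (-57/5)/(-19) = 3/5.
[APC] = ½·(0·(-1/5−3) + (-11/5)·(3−0) + (-5)·(0−(-1/5))) = ½·(0 − 33/5 − 1) = -19/5, so the B-coordinate is 1/5.
[ABP] = ½·(0·(-4−(-1/5)) + (-6)·(-1/5−0) + (-11/5)·(0−(-4))) = ½·(0 + 6/5 − 44/5) = -19/5, so the C-coordinate is 1/5.
Check: 3/5 + 1/5 + 1/5 = 1.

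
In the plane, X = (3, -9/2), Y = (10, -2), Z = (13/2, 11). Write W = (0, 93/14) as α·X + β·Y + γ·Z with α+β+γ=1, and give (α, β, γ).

Signed area of the reference triangle: [XYZ] = ½·(3·(-2−11) + 10·(11−(-9/2)) + (13/2)·(-9/2−(-2))) = ½·(-39 + 155 − 65/4) = 399/8.
[WYZ] = ½·(0·(-2−11) + 10·(11−(93/14)) + (13/2)·(93/14−(-2))) = ½·(0 + 305/7 + 1573/28) = 399/8, so the X-coordinate is (399/8)/(399/8) = 1.
[XWZ] = ½·(3·(93/14−11) + 0·(11−(-9/2)) + (13/2)·(-9/2−(93/14))) = ½·(-183/14 + 0 − 507/7) = -171/4, so the Y-coordinate is -6/7.
[XYW] = ½·(3·(-2−(93/14)) + 10·(93/14−(-9/2)) + 0·(-9/2−(-2))) = ½·(-363/14 + 780/7 + 0) = 171/4, so the Z-coordinate is 6/7.
Check: 1 − 6/7 + 6/7 = 1.

(1, -6/7, 6/7)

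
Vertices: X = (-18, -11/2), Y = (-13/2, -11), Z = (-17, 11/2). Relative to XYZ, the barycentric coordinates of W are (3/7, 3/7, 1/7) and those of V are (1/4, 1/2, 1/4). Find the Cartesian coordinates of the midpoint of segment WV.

Barycentric coordinates of the midpoint are the average: (19/56, 13/28, 11/56).
Converting: (19/56)·X + (13/28)·Y + (11/56)·Z = (-349/28, -165/28).

(-349/28, -165/28)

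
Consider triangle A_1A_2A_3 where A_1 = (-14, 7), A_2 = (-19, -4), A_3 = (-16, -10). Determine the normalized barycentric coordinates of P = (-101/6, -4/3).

(1/3, 1/2, 1/6)

Signed area of the reference triangle: [A_1A_2A_3] = ½·((-14)·(-4−(-10)) + (-19)·(-10−7) + (-16)·(7−(-4))) = ½·(-84 + 323 − 176) = 63/2.
[PA_2A_3] = ½·((-101/6)·(-4−(-10)) + (-19)·(-10−(-4/3)) + (-16)·(-4/3−(-4))) = ½·(-101 + 494/3 − 128/3) = 21/2, so the A_1-coordinate is (21/2)/(63/2) = 1/3.
[A_1PA_3] = ½·((-14)·(-4/3−(-10)) + (-101/6)·(-10−7) + (-16)·(7−(-4/3))) = ½·(-364/3 + 1717/6 − 400/3) = 63/4, so the A_2-coordinate is 1/2.
[A_1A_2P] = ½·((-14)·(-4−(-4/3)) + (-19)·(-4/3−7) + (-101/6)·(7−(-4))) = ½·(112/3 + 475/3 − 1111/6) = 21/4, so the A_3-coordinate is 1/6.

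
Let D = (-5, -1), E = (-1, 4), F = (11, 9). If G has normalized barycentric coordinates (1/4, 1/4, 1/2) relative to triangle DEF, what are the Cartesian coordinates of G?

G = (1/4)·D + (1/4)·E + (1/2)·F.
x-coordinate: (1/4)·(-5) + (1/4)·(-1) + (1/2)·11 = 4.
y-coordinate: (1/4)·(-1) + (1/4)·4 + (1/2)·9 = 21/4.

(4, 21/4)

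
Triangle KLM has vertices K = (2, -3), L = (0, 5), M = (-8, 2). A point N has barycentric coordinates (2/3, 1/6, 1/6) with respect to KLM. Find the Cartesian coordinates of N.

(0, -5/6)

N = (2/3)·K + (1/6)·L + (1/6)·M.
x-coordinate: (2/3)·2 + (1/6)·0 + (1/6)·(-8) = 0.
y-coordinate: (2/3)·(-3) + (1/6)·5 + (1/6)·2 = -5/6.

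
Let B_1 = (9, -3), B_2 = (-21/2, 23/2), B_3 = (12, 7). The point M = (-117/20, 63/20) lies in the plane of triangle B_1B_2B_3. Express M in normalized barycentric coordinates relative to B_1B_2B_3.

Signed area of the reference triangle: [B_1B_2B_3] = ½·(9·(23/2−7) + (-21/2)·(7−(-3)) + 12·(-3−(23/2))) = ½·(81/2 − 105 − 174) = -477/4.
[MB_2B_3] = ½·((-117/20)·(23/2−7) + (-21/2)·(7−(63/20)) + 12·(63/20−(23/2))) = ½·(-1053/40 − 1617/40 − 501/5) = -3339/40, so the B_1-coordinate is (-3339/40)/(-477/4) = 7/10.
[B_1MB_3] = ½·(9·(63/20−7) + (-117/20)·(7−(-3)) + 12·(-3−(63/20))) = ½·(-693/20 − 117/2 − 369/5) = -3339/40, so the B_2-coordinate is 7/10.
[B_1B_2M] = ½·(9·(23/2−(63/20)) + (-21/2)·(63/20−(-3)) + (-117/20)·(-3−(23/2))) = ½·(1503/20 − 2583/40 + 3393/40) = 477/10, so the B_3-coordinate is -2/5.
Check: 7/10 + 7/10 − 2/5 = 1.

(7/10, 7/10, -2/5)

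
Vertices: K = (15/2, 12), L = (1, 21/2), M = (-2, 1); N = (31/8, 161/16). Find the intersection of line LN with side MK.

(28/5, 49/5)

Barycentric coordinates of N with respect to KLM: (1/2, 3/8, 1/8).
On side MK the L-coordinate is zero; dropping N's L-weight 3/8 and renormalizing the remaining 1/8 : 1/2 gives weights 1/5, 4/5 on M, K.
J = (1/5)·(-2, 1) + (4/5)·(15/2, 12) = (28/5, 49/5).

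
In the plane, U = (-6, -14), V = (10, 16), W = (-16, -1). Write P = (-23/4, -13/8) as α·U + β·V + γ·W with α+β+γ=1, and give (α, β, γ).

Signed area of the reference triangle: [UVW] = ½·((-6)·(16−(-1)) + 10·(-1−(-14)) + (-16)·(-14−16)) = ½·(-102 + 130 + 480) = 254.
[PVW] = ½·((-23/4)·(16−(-1)) + 10·(-1−(-13/8)) + (-16)·(-13/8−16)) = ½·(-391/4 + 25/4 + 282) = 381/4, so the U-coordinate is (381/4)/254 = 3/8.
[UPW] = ½·((-6)·(-13/8−(-1)) + (-23/4)·(-1−(-14)) + (-16)·(-14−(-13/8))) = ½·(15/4 − 299/4 + 198) = 127/2, so the V-coordinate is 1/4.
[UVP] = ½·((-6)·(16−(-13/8)) + 10·(-13/8−(-14)) + (-23/4)·(-14−16)) = ½·(-423/4 + 495/4 + 345/2) = 381/4, so the W-coordinate is 3/8.
Check: 3/8 + 1/4 + 3/8 = 1.

(3/8, 1/4, 3/8)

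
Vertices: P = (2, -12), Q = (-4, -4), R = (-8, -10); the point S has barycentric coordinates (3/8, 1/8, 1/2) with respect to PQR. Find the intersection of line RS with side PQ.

(1/2, -10)

Line RS meets PQ where the R-coordinate vanishes; zeroing S's R-weight and renormalizing leaves P, Q-weights 3/8 : 1/8 → (3/4, 1/4).
So T = (3/4)·P + (1/4)·Q = (1/2, -10).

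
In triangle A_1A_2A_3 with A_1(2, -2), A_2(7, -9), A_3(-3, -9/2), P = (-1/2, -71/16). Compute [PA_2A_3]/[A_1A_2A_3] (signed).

[A_1A_2A_3] = ½·(2·(-9−(-9/2)) + 7·(-9/2−(-2)) + (-3)·(-2−(-9))) = ½·(-9 − 35/2 − 21) = -95/4.
[PA_2A_3] = ½·((-1/2)·(-9−(-9/2)) + 7·(-9/2−(-71/16)) + (-3)·(-71/16−(-9))) = ½·(9/4 − 7/16 − 219/16) = -95/16, so the ratio is (-95/16)/(-95/4) = 1/4.

1/4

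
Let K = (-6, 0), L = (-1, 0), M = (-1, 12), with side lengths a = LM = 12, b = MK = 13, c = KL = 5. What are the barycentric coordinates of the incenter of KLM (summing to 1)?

(2/5, 13/30, 1/6)

The incenter has barycentric coordinates proportional to the opposite side lengths: (12 : 13 : 5).
Normalizing by 12+13+5 = 30 gives (2/5, 13/30, 1/6).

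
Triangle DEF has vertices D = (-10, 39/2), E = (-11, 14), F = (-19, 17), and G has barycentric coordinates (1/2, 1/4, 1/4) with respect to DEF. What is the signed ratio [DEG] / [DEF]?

The signed ratio [DEG]/[DEF] equals the barycentric coordinate of G at vertex F, which is 1/4.

1/4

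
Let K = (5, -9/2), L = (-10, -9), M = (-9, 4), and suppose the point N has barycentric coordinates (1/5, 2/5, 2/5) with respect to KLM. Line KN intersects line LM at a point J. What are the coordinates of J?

(-19/2, -5/2)

Line KN meets LM where the K-coordinate vanishes; zeroing N's K-weight and renormalizing leaves L, M-weights 2/5 : 2/5 → (1/2, 1/2).
So J = (1/2)·L + (1/2)·M = (-19/2, -5/2).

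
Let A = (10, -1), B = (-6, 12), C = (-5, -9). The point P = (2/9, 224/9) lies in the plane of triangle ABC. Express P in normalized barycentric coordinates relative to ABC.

Signed area of the reference triangle: [ABC] = ½·(10·(12−(-9)) + (-6)·(-9−(-1)) + (-5)·(-1−12)) = ½·(210 + 48 + 65) = 323/2.
[PBC] = ½·((2/9)·(12−(-9)) + (-6)·(-9−(224/9)) + (-5)·(224/9−12)) = ½·(14/3 + 610/3 − 580/9) = 646/9, so the A-coordinate is (646/9)/(323/2) = 4/9.
[APC] = ½·(10·(224/9−(-9)) + (2/9)·(-9−(-1)) + (-5)·(-1−(224/9))) = ½·(3050/9 − 16/9 + 1165/9) = 4199/18, so the B-coordinate is 13/9.
[ABP] = ½·(10·(12−(224/9)) + (-6)·(224/9−(-1)) + (2/9)·(-1−12)) = ½·(-1160/9 − 466/3 − 26/9) = -1292/9, so the C-coordinate is -8/9.
Check: 4/9 + 13/9 − 8/9 = 1.

(4/9, 13/9, -8/9)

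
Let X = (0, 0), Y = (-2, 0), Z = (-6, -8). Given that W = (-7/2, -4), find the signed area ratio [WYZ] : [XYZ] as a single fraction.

1/4

[XYZ] = ½·(0·(0−(-8)) + (-2)·(-8−0) + (-6)·(0−0)) = ½·(0 + 16 + 0) = 8.
[WYZ] = ½·((-7/2)·(0−(-8)) + (-2)·(-8−(-4)) + (-6)·(-4−0)) = ½·(-28 + 8 + 24) = 2, so the ratio is 2/8 = 1/4.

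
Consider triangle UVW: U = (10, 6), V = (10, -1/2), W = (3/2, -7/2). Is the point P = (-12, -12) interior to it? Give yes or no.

Barycentric coordinates of P: (-127/221, -224/221, 44/17).
The three coordinates are negative, negative, positive; a point is interior exactly when all three are positive.

no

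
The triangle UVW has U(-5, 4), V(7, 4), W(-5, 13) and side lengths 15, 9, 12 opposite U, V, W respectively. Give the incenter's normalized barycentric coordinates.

(5/12, 1/4, 1/3)

The incenter has barycentric coordinates proportional to the opposite side lengths: (15 : 9 : 12).
Normalizing by 15+9+12 = 36 gives (5/12, 1/4, 1/3).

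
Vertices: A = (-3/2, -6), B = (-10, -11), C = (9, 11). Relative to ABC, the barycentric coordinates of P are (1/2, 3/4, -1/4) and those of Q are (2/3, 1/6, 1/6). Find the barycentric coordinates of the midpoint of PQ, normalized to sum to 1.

Since both coordinate triples sum to 1, the midpoint's barycentrics are the componentwise average.
(1/2+2/3)/2 = 7/12; similarly 11/24 and -1/24.

(7/12, 11/24, -1/24)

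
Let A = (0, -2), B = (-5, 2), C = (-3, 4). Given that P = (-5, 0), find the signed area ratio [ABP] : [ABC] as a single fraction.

-5/9

[ABC] = ½·(0·(2−4) + (-5)·(4−(-2)) + (-3)·(-2−2)) = ½·(0 − 30 + 12) = -9.
[ABP] = ½·(0·(2−0) + (-5)·(0−(-2)) + (-5)·(-2−2)) = ½·(0 − 10 + 20) = 5, so the ratio is 5/(-9) = -5/9.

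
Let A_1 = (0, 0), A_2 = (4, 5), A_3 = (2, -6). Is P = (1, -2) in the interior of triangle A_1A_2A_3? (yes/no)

yes

Barycentric coordinates of P: (19/34, 1/17, 13/34).
The three coordinates are positive, positive, positive; a point is interior exactly when all three are positive.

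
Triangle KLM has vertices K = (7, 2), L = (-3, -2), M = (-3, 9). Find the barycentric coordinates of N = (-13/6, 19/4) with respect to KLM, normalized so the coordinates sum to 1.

(1/12, 1/3, 7/12)

Signed area of the reference triangle: [KLM] = ½·(7·(-2−9) + (-3)·(9−2) + (-3)·(2−(-2))) = ½·(-77 − 21 − 12) = -55.
[NLM] = ½·((-13/6)·(-2−9) + (-3)·(9−(19/4)) + (-3)·(19/4−(-2))) = ½·(143/6 − 51/4 − 81/4) = -55/12, so the K-coordinate is (-55/12)/(-55) = 1/12.
[KNM] = ½·(7·(19/4−9) + (-13/6)·(9−2) + (-3)·(2−(19/4))) = ½·(-119/4 − 91/6 + 33/4) = -55/3, so the L-coordinate is 1/3.
[KLN] = ½·(7·(-2−(19/4)) + (-3)·(19/4−2) + (-13/6)·(2−(-2))) = ½·(-189/4 − 33/4 − 26/3) = -385/12, so the M-coordinate is 7/12.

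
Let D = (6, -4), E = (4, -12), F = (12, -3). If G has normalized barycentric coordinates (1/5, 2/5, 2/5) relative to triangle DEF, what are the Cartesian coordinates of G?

(38/5, -34/5)

G = (1/5)·D + (2/5)·E + (2/5)·F.
x-coordinate: (1/5)·6 + (2/5)·4 + (2/5)·12 = 38/5.
y-coordinate: (1/5)·(-4) + (2/5)·(-12) + (2/5)·(-3) = -34/5.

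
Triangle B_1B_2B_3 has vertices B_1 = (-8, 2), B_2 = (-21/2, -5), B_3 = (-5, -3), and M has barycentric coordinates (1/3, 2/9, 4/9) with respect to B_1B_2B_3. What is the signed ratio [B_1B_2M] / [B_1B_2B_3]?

4/9

The signed ratio [B_1B_2M]/[B_1B_2B_3] equals the barycentric coordinate of M at vertex B_3, which is 4/9.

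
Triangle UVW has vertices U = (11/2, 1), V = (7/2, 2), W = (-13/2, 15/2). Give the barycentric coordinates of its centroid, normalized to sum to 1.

(1/3, 1/3, 1/3)

The centroid is the average of the vertices, so each weight is 1/3.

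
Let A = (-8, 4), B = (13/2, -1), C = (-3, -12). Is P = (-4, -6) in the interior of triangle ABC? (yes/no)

Barycentric coordinates of P: (68/207, 14/207, 125/207).
The three coordinates are positive, positive, positive; a point is interior exactly when all three are positive.

yes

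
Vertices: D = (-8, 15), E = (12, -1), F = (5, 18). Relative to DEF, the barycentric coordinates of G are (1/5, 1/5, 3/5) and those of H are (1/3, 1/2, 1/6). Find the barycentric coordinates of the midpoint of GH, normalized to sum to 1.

Since both coordinate triples sum to 1, the midpoint's barycentrics are the componentwise average.
(1/5+1/3)/2 = 4/15; similarly 7/20 and 23/60.

(4/15, 7/20, 23/60)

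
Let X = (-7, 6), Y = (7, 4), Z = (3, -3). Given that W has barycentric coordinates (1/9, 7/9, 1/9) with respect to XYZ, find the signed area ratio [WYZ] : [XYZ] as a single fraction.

1/9

The signed ratio [WYZ]/[XYZ] equals the barycentric coordinate of W at vertex X, which is 1/9.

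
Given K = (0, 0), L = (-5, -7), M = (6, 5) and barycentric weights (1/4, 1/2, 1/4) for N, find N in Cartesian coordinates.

(-1, -9/4)

N = (1/4)·K + (1/2)·L + (1/4)·M.
x-coordinate: (1/4)·0 + (1/2)·(-5) + (1/4)·6 = -1.
y-coordinate: (1/4)·0 + (1/2)·(-7) + (1/4)·5 = -9/4.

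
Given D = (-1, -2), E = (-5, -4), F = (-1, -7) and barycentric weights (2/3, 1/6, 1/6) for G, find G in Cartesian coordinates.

(-5/3, -19/6)

G = (2/3)·D + (1/6)·E + (1/6)·F.
x-coordinate: (2/3)·(-1) + (1/6)·(-5) + (1/6)·(-1) = -5/3.
y-coordinate: (2/3)·(-2) + (1/6)·(-4) + (1/6)·(-7) = -19/6.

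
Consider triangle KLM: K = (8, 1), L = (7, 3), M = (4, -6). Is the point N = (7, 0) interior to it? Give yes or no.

Barycentric coordinates of N: (3/5, 1/5, 1/5).
The three coordinates are positive, positive, positive; a point is interior exactly when all three are positive.

yes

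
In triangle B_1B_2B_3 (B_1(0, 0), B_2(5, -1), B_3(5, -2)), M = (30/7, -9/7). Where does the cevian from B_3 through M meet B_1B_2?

(15/4, -3/4)

Barycentric coordinates of M with respect to B_1B_2B_3: (1/7, 3/7, 3/7).
On side B_1B_2 the B_3-coordinate is zero; dropping M's B_3-weight 3/7 and renormalizing the remaining 1/7 : 3/7 gives weights 1/4, 3/4 on B_1, B_2.
N = (1/4)·(0, 0) + (3/4)·(5, -1) = (15/4, -3/4).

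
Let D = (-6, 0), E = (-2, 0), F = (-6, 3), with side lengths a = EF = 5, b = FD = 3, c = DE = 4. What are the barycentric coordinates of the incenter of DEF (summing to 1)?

The incenter has barycentric coordinates proportional to the opposite side lengths: (5 : 3 : 4).
Normalizing by 5+3+4 = 12 gives (5/12, 1/4, 1/3).

(5/12, 1/4, 1/3)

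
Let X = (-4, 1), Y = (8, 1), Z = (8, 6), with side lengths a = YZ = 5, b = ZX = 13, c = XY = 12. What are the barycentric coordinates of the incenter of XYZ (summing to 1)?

The incenter has barycentric coordinates proportional to the opposite side lengths: (5 : 13 : 12).
Normalizing by 5+13+12 = 30 gives (1/6, 13/30, 2/5).

(1/6, 13/30, 2/5)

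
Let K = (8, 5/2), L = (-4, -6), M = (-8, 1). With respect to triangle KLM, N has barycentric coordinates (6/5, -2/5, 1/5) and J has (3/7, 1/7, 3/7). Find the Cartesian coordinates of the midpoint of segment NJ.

Barycentric coordinates of the midpoint are the average: (57/70, -9/70, 11/35).
Converting: (57/70)·K + (-9/70)·L + (11/35)·M = (158/35, 437/140).

(158/35, 437/140)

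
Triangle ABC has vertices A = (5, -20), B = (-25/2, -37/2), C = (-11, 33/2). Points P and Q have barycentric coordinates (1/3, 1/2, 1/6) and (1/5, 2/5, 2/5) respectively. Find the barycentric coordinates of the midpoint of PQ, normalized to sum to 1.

(4/15, 9/20, 17/60)

Since both coordinate triples sum to 1, the midpoint's barycentrics are the componentwise average.
(1/3+1/5)/2 = 4/15; similarly 9/20 and 17/60.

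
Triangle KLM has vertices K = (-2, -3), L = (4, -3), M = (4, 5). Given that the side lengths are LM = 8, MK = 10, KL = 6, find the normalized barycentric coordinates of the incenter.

(1/3, 5/12, 1/4)

The incenter has barycentric coordinates proportional to the opposite side lengths: (8 : 10 : 6).
Normalizing by 8+10+6 = 24 gives (1/3, 5/12, 1/4).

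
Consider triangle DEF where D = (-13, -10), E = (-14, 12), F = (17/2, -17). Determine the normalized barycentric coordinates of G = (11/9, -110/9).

(2/9, 1/9, 2/3)

Signed area of the reference triangle: [DEF] = ½·((-13)·(12−(-17)) + (-14)·(-17−(-10)) + (17/2)·(-10−12)) = ½·(-377 + 98 − 187) = -233.
[GEF] = ½·((11/9)·(12−(-17)) + (-14)·(-17−(-110/9)) + (17/2)·(-110/9−12)) = ½·(319/9 + 602/9 − 1853/9) = -466/9, so the D-coordinate is (-466/9)/(-233) = 2/9.
[DGF] = ½·((-13)·(-110/9−(-17)) + (11/9)·(-17−(-10)) + (17/2)·(-10−(-110/9))) = ½·(-559/9 − 77/9 + 170/9) = -233/9, so the E-coordinate is 1/9.
[DEG] = ½·((-13)·(12−(-110/9)) + (-14)·(-110/9−(-10)) + (11/9)·(-10−12)) = ½·(-2834/9 + 280/9 − 242/9) = -466/3, so the F-coordinate is 2/3.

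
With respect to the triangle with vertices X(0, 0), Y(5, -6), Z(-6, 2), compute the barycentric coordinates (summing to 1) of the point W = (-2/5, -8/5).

(1/5, 2/5, 2/5)

Signed area of the reference triangle: [XYZ] = ½·(0·(-6−2) + 5·(2−0) + (-6)·(0−(-6))) = ½·(0 + 10 − 36) = -13.
[WYZ] = ½·((-2/5)·(-6−2) + 5·(2−(-8/5)) + (-6)·(-8/5−(-6))) = ½·(16/5 + 18 − 132/5) = -13/5, so the X-coordinate is (-13/5)/(-13) = 1/5.
[XWZ] = ½·(0·(-8/5−2) + (-2/5)·(2−0) + (-6)·(0−(-8/5))) = ½·(0 − 4/5 − 48/5) = -26/5, so the Y-coordinate is 2/5.
[XYW] = ½·(0·(-6−(-8/5)) + 5·(-8/5−0) + (-2/5)·(0−(-6))) = ½·(0 − 8 − 12/5) = -26/5, so the Z-coordinate is 2/5.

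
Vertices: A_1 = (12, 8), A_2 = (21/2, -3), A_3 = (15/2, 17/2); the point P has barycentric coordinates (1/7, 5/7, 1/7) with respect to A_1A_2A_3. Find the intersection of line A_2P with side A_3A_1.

Line A_2P meets A_3A_1 where the A_2-coordinate vanishes; zeroing P's A_2-weight and renormalizing leaves A_3, A_1-weights 1/7 : 1/7 → (1/2, 1/2).
So Q = (1/2)·A_3 + (1/2)·A_1 = (39/4, 33/4).

(39/4, 33/4)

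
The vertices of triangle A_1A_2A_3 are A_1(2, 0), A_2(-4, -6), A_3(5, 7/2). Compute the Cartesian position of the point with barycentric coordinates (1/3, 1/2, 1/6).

P = (1/3)·A_1 + (1/2)·A_2 + (1/6)·A_3.
x-coordinate: (1/3)·2 + (1/2)·(-4) + (1/6)·5 = -1/2.
y-coordinate: (1/3)·0 + (1/2)·(-6) + (1/6)·(7/2) = -29/12.

(-1/2, -29/12)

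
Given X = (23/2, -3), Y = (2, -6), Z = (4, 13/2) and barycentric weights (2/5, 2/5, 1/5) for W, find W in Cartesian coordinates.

(31/5, -23/10)

W = (2/5)·X + (2/5)·Y + (1/5)·Z.
x-coordinate: (2/5)·(23/2) + (2/5)·2 + (1/5)·4 = 31/5.
y-coordinate: (2/5)·(-3) + (2/5)·(-6) + (1/5)·(13/2) = -23/10.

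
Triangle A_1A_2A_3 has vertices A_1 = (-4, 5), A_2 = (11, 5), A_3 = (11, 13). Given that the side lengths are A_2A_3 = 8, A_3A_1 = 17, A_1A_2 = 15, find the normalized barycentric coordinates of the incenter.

The incenter has barycentric coordinates proportional to the opposite side lengths: (8 : 17 : 15).
Normalizing by 8+17+15 = 40 gives (1/5, 17/40, 3/8).

(1/5, 17/40, 3/8)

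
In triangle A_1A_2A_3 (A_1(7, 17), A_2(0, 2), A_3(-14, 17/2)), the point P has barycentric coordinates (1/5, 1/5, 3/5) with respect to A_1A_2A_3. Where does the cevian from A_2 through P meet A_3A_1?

(-35/4, 85/8)

Line A_2P meets A_3A_1 where the A_2-coordinate vanishes; zeroing P's A_2-weight and renormalizing leaves A_3, A_1-weights 3/5 : 1/5 → (3/4, 1/4).
So Q = (3/4)·A_3 + (1/4)·A_1 = (-35/4, 85/8).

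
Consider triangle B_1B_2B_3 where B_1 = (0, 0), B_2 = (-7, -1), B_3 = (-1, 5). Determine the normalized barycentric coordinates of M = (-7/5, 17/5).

(1/5, 1/10, 7/10)

Signed area of the reference triangle: [B_1B_2B_3] = ½·(0·(-1−5) + (-7)·(5−0) + (-1)·(0−(-1))) = ½·(0 − 35 − 1) = -18.
[MB_2B_3] = ½·((-7/5)·(-1−5) + (-7)·(5−(17/5)) + (-1)·(17/5−(-1))) = ½·(42/5 − 56/5 − 22/5) = -18/5, so the B_1-coordinate is (-18/5)/(-18) = 1/5.
[B_1MB_3] = ½·(0·(17/5−5) + (-7/5)·(5−0) + (-1)·(0−(17/5))) = ½·(0 − 7 + 17/5) = -9/5, so the B_2-coordinate is 1/10.
[B_1B_2M] = ½·(0·(-1−(17/5)) + (-7)·(17/5−0) + (-7/5)·(0−(-1))) = ½·(0 − 119/5 − 7/5) = -63/5, so the B_3-coordinate is 7/10.
Check: 1/5 + 1/10 + 7/10 = 1.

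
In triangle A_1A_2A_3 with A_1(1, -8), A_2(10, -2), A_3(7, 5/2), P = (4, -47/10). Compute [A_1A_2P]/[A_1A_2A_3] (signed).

1/5

[A_1A_2A_3] = ½·(1·(-2−(5/2)) + 10·(5/2−(-8)) + 7·(-8−(-2))) = ½·(-9/2 + 105 − 42) = 117/4.
[A_1A_2P] = ½·(1·(-2−(-47/10)) + 10·(-47/10−(-8)) + 4·(-8−(-2))) = ½·(27/10 + 33 − 24) = 117/20, so the ratio is (117/20)/(117/4) = 1/5.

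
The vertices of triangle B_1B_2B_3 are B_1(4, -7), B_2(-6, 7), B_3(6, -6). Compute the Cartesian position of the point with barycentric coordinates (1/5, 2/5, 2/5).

(4/5, -1)

M = (1/5)·B_1 + (2/5)·B_2 + (2/5)·B_3.
x-coordinate: (1/5)·4 + (2/5)·(-6) + (2/5)·6 = 4/5.
y-coordinate: (1/5)·(-7) + (2/5)·7 + (2/5)·(-6) = -1.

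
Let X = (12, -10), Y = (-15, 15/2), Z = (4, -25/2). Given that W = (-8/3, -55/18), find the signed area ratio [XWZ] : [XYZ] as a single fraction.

[XYZ] = ½·(12·(15/2−(-25/2)) + (-15)·(-25/2−(-10)) + 4·(-10−(15/2))) = ½·(240 + 75/2 − 70) = 415/4.
[XWZ] = ½·(12·(-55/18−(-25/2)) + (-8/3)·(-25/2−(-10)) + 4·(-10−(-55/18))) = ½·(340/3 + 20/3 − 250/9) = 415/9, so the ratio is (415/9)/(415/4) = 4/9.

4/9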